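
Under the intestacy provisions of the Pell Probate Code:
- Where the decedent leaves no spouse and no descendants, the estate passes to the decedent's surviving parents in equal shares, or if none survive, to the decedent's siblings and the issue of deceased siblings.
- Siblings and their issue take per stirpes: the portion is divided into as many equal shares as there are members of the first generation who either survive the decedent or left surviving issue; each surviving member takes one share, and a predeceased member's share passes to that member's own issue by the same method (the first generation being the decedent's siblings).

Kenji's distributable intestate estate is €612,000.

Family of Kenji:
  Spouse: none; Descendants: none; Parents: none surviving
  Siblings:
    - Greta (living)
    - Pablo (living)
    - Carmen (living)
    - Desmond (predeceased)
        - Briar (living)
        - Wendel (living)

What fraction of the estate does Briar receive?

Briar receives 1/8 of the estate.

The entire €612,000 passes to the siblings and their issue.
That amount (€612,000) is divided into 4 shares of €153,000: Greta, Pablo, and Carmen each take €153,000; Desmond's €153,000 share passes to Desmond's issue.
Desmond's share (€153,000) is divided into 2 shares of €76,500: Briar and Wendel each take €76,500.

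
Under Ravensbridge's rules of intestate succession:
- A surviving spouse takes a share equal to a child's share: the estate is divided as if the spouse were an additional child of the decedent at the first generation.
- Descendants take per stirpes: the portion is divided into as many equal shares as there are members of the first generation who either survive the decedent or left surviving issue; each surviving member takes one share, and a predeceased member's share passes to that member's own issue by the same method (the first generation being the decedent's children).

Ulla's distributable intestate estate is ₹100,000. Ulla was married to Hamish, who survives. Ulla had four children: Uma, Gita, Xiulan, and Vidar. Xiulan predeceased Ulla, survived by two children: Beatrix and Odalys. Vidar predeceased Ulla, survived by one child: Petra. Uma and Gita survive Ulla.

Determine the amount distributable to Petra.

Petra receives ₹20,000.

The spouse counts as an additional share at the children's level, so there are 5 primary shares of ₹20,000. Hamish takes one such share (₹20,000).
The children's combined portion (₹80,000) is divided into 4 shares of ₹20,000: Uma and Gita each take ₹20,000; Xiulan's ₹20,000 share passes to Xiulan's issue; Vidar's ₹20,000 share passes to Vidar's issue.
Xiulan's share (₹20,000) is divided into 2 shares of ₹10,000: Beatrix and Odalys each take ₹10,000.
Vidar's share (₹20,000) passes entirely to Petra.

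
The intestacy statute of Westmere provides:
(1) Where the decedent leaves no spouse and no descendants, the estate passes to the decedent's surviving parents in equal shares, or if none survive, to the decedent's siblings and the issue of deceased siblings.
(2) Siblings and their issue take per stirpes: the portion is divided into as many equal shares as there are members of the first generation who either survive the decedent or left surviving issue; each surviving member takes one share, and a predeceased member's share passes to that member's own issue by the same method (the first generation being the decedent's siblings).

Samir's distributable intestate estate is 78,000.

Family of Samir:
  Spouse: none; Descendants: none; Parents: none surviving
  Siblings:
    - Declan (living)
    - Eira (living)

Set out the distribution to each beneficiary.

Declan: 39,000; Eira: 39,000

The entire 78,000 passes to the siblings and their issue.
That amount (78,000) is divided into 2 shares of 39,000: Declan and Eira each take 39,000.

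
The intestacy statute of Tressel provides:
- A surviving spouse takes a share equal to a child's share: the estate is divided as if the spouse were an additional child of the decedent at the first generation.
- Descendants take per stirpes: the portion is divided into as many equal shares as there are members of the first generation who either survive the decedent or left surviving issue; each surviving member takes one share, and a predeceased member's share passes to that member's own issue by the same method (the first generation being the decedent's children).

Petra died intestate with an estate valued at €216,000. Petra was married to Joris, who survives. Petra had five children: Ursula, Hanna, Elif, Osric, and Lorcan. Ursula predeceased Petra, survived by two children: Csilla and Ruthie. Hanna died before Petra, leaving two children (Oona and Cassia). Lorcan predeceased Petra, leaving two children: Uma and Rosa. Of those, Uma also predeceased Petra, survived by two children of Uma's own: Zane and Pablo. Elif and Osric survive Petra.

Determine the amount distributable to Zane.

Zane receives €9,000.

The spouse counts as an additional share at the children's level, so there are 6 primary shares of €36,000. Joris takes one such share (€36,000).
The children's combined portion (€180,000) is divided into 5 shares of €36,000: Elif and Osric each take €36,000; Ursula's €36,000 share passes to Ursula's issue; Hanna's €36,000 share passes to Hanna's issue; Lorcan's €36,000 share passes to Lorcan's issue.
Ursula's share (€36,000) is divided into 2 shares of €18,000: Csilla and Ruthie each take €18,000.
Hanna's share (€36,000) is divided into 2 shares of €18,000: Oona and Cassia each take €18,000.
Lorcan's share (€36,000) is divided into 2 shares of €18,000: Rosa takes €18,000; Uma's €18,000 share passes to Uma's issue.
Uma's share (€18,000) is divided into 2 shares of €9,000: Zane and Pablo each take €9,000.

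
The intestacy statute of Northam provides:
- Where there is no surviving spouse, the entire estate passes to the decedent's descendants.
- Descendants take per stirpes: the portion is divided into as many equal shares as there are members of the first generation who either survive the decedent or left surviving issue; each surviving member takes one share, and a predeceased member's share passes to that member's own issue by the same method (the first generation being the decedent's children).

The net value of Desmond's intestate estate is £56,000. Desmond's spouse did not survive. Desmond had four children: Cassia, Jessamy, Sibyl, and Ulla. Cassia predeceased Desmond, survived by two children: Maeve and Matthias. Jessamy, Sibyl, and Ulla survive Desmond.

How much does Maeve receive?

Maeve receives £7,000.

The entire £56,000 passes to the descendants.
That amount (£56,000) is divided into 4 shares of £14,000: Jessamy, Sibyl, and Ulla each take £14,000; Cassia's £14,000 share passes to Cassia's issue.
Cassia's share (£14,000) is divided into 2 shares of £7,000: Maeve and Matthias each take £7,000.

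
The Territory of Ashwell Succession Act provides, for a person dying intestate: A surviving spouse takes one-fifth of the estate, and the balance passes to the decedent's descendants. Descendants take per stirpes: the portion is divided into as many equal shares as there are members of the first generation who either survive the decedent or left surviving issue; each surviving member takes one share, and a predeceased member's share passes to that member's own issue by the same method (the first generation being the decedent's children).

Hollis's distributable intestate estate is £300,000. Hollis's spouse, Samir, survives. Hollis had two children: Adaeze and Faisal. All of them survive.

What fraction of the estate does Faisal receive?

Faisal receives 2/5 of the estate.

Samir takes one-fifth of £300,000 = £60,000. The remaining £240,000 passes to the descendants.
The descendants' portion (£240,000) is divided into 2 shares of £120,000: Adaeze and Faisal each take £120,000.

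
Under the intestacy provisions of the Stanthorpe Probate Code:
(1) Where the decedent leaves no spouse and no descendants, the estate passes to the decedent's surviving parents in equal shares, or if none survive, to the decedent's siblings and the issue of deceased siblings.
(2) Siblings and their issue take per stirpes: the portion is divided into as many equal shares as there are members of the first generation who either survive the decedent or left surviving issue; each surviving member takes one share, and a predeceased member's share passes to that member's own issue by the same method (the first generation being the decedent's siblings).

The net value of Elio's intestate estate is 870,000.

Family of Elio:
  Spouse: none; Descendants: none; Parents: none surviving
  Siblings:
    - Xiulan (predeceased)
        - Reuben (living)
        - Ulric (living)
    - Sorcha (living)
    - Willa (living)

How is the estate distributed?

Reuben: 145,000; Ulric: 145,000; Sorcha: 290,000; Willa: 290,000

The entire 870,000 passes to the siblings and their issue.
That amount (870,000) is divided into 3 shares of 290,000: Sorcha and Willa each take 290,000; Xiulan's 290,000 share passes to Xiulan's issue.
Xiulan's share (290,000) is divided into 2 shares of 145,000: Reuben and Ulric each take 145,000.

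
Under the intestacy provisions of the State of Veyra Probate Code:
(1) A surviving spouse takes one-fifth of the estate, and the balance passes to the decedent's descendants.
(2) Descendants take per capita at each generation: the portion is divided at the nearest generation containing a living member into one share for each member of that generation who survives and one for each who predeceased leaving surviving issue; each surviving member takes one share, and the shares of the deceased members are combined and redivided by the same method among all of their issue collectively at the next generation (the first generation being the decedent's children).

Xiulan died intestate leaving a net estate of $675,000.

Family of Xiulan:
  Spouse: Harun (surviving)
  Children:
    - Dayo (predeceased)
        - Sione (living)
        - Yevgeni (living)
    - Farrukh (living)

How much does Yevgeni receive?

Harun takes one-fifth of $675,000 = $135,000. The remaining $540,000 passes to the descendants.
The descendants' portion ($540,000) is divided at the children's generation into 2 shares of $270,000. Farrukh takes $270,000. The remaining share for the deceased Dayo ($270,000) is carried to the next generation.
That pool ($270,000) is divided at the grandchildren's generation equally among Sione and Yevgeni: $135,000 each.

Yevgeni receives $135,000.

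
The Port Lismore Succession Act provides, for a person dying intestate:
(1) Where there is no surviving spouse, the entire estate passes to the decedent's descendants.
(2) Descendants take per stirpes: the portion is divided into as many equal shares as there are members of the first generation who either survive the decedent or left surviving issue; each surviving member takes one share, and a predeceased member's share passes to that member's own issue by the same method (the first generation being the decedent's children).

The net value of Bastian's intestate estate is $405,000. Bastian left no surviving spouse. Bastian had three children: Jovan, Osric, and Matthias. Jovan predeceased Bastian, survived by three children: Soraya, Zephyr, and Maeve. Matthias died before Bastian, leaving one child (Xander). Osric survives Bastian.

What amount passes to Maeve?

Maeve receives $45,000.

The entire $405,000 passes to the descendants.
That amount ($405,000) is divided into 3 shares of $135,000: Osric takes $135,000; Jovan's $135,000 share passes to Jovan's issue; Matthias's $135,000 share passes to Matthias's issue.
Jovan's share ($135,000) is divided into 3 shares of $45,000: Soraya, Zephyr, and Maeve each take $45,000.
Matthias's share ($135,000) passes entirely to Xander.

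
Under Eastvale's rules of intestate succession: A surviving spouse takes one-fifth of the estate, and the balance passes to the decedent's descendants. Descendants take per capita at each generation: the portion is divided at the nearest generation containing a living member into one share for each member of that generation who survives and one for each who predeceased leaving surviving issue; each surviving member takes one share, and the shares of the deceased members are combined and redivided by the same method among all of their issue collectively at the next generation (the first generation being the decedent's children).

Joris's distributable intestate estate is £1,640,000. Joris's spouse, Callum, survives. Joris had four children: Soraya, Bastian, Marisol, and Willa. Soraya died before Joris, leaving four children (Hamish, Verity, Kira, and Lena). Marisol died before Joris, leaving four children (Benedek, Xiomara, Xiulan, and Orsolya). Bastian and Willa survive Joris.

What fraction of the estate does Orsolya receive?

Callum takes one-fifth of £1,640,000 = £328,000. The remaining £1,312,000 passes to the descendants.
The descendants' portion (£1,312,000) is divided at the children's generation into 4 shares of £328,000. Bastian and Willa each take £328,000. The 2 shares of the deceased (Soraya and Marisol) are combined into a pool of £656,000.
That pool (£656,000) is divided at the grandchildren's generation equally among Hamish, Verity, Kira, Lena, Benedek, Xiomara, Xiulan, and Orsolya: £82,000 each.

Orsolya receives 1/20 of the estate.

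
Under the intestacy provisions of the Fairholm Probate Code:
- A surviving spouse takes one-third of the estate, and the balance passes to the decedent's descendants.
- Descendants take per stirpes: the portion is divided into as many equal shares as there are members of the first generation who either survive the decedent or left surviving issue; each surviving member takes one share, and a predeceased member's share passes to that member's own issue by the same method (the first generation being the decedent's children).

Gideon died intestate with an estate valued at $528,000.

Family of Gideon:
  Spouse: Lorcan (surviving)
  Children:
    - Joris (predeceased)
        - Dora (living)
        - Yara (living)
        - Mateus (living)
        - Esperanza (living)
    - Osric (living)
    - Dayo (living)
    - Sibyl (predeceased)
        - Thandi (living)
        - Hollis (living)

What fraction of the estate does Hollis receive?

Hollis receives 1/12 of the estate.

Lorcan takes one-third of $528,000 = $176,000. The remaining $352,000 passes to the descendants.
The descendants' portion ($352,000) is divided into 4 shares of $88,000: Osric and Dayo each take $88,000; Joris's $88,000 share passes to Joris's issue; Sibyl's $88,000 share passes to Sibyl's issue.
Joris's share ($88,000) is divided into 4 shares of $22,000: Dora, Yara, Mateus, and Esperanza each take $22,000.
Sibyl's share ($88,000) is divided into 2 shares of $44,000: Thandi and Hollis each take $44,000.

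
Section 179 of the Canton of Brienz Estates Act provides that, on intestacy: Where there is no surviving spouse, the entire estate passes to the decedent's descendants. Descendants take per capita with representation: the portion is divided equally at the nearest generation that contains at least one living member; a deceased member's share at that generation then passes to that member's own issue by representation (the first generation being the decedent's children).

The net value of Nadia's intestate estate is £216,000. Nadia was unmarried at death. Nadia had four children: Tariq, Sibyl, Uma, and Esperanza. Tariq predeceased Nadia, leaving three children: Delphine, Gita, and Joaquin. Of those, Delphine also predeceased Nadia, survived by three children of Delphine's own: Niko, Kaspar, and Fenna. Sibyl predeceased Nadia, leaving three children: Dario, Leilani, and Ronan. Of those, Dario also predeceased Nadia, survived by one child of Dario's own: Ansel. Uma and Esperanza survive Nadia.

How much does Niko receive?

The entire £216,000 passes to the descendants.
That amount (£216,000) is divided into 4 shares of £54,000: Uma and Esperanza each take £54,000; Tariq's £54,000 share passes to Tariq's issue; Sibyl's £54,000 share passes to Sibyl's issue.
Tariq's share (£54,000) is divided into 3 shares of £18,000: Gita and Joaquin each take £18,000; Delphine's £18,000 share passes to Delphine's issue.
Delphine's share (£18,000) is divided into 3 shares of £6,000: Niko, Kaspar, and Fenna each take £6,000.
Sibyl's share (£54,000) is divided into 3 shares of £18,000: Leilani and Ronan each take £18,000; Dario's £18,000 share passes to Dario's issue.
Dario's share (£18,000) passes entirely to Ansel.

Niko receives £6,000.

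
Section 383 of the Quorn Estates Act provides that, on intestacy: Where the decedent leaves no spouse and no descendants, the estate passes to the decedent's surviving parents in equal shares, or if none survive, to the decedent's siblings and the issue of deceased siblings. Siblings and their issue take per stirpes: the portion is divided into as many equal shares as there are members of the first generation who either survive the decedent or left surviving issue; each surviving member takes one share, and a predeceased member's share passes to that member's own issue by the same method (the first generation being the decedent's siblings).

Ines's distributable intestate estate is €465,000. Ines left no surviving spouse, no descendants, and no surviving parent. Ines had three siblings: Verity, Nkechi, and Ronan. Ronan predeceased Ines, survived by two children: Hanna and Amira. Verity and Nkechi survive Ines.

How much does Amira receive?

Amira receives €77,500.

The entire €465,000 passes to the siblings and their issue.
That amount (€465,000) is divided into 3 shares of €155,000: Verity and Nkechi each take €155,000; Ronan's €155,000 share passes to Ronan's issue.
Ronan's share (€155,000) is divided into 2 shares of €77,500: Hanna and Amira each take €77,500.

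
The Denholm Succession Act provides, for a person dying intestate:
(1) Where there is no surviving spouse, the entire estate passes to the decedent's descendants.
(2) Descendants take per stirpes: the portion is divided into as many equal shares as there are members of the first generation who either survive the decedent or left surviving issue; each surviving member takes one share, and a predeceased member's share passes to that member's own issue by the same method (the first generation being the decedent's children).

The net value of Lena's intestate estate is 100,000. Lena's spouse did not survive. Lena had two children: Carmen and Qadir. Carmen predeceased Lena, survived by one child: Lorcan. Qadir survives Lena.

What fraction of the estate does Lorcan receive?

Lorcan receives 1/2 of the estate.

The entire 100,000 passes to the descendants.
That amount (100,000) is divided into 2 shares of 50,000: Qadir takes 50,000; Carmen's 50,000 share passes to Carmen's issue.
Carmen's share (50,000) passes entirely to Lorcan.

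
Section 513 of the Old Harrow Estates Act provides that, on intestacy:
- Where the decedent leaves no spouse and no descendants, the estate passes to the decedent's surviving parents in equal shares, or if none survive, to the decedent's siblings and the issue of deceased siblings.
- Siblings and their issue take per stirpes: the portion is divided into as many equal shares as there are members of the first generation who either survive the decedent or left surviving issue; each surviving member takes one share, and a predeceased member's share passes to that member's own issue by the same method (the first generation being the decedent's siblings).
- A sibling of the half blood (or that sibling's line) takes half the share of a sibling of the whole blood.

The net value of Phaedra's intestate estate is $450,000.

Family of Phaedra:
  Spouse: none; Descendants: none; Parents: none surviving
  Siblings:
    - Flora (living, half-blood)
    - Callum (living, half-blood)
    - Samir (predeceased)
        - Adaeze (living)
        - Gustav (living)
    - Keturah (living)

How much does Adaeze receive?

Adaeze receives $75,000.

The entire $450,000 passes to the siblings and their issue.
Counting each half-blood sibling's line as half a unit, there are 3 units in $450,000, so one unit is $150,000. Whole-blood lines (Samir and Keturah) take $150,000 each; half-blood lines (Flora and Callum) take $75,000 each.
Samir's share ($150,000) is divided into 2 shares of $75,000: Adaeze and Gustav each take $75,000.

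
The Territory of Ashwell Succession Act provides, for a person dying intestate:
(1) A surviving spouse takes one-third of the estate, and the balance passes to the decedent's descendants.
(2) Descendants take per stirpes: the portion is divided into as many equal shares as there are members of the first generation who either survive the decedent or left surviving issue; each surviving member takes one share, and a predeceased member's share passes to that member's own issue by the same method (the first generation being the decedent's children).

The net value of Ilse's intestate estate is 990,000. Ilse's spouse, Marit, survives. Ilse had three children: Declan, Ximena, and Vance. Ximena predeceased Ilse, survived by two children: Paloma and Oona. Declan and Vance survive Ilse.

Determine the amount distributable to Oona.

Marit takes one-third of 990,000 = 330,000. The remaining 660,000 passes to the descendants.
The descendants' portion (660,000) is divided into 3 shares of 220,000: Declan and Vance each take 220,000; Ximena's 220,000 share passes to Ximena's issue.
Ximena's share (220,000) is divided into 2 shares of 110,000: Paloma and Oona each take 110,000.

Oona receives 110,000.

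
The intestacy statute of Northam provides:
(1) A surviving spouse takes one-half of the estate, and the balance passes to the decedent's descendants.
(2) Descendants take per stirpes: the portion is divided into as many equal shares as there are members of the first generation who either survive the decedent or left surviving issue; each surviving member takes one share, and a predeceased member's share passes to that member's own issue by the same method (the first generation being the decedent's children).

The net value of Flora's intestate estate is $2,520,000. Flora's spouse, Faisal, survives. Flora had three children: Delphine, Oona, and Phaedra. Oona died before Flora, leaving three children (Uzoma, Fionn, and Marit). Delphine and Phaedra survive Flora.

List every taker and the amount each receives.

Faisal: $1,260,000; Delphine: $420,000; Uzoma: $140,000; Fionn: $140,000; Marit: $140,000; Phaedra: $420,000

Faisal takes one-half of $2,520,000 = $1,260,000. The remaining $1,260,000 passes to the descendants.
The descendants' portion ($1,260,000) is divided into 3 shares of $420,000: Delphine and Phaedra each take $420,000; Oona's $420,000 share passes to Oona's issue.
Oona's share ($420,000) is divided into 3 shares of $140,000: Uzoma, Fionn, and Marit each take $140,000.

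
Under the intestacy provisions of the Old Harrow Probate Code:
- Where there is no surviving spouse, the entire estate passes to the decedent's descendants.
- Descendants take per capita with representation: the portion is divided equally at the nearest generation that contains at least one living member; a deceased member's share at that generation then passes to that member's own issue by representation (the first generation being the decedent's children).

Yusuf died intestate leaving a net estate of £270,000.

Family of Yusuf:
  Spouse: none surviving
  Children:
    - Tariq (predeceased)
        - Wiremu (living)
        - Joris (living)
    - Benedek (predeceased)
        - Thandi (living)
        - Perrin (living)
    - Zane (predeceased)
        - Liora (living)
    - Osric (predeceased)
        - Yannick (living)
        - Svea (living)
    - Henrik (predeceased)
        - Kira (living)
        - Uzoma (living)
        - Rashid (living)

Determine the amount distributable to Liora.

The entire £270,000 passes to the descendants.
No child survives, so the initial division is made at the grandchildren's generation.
That amount (£270,000) is divided into 10 shares of £27,000: Wiremu, Joris, Thandi, Perrin, Liora, Yannick, Svea, Kira, Uzoma, and Rashid each take £27,000.

Liora receives £27,000.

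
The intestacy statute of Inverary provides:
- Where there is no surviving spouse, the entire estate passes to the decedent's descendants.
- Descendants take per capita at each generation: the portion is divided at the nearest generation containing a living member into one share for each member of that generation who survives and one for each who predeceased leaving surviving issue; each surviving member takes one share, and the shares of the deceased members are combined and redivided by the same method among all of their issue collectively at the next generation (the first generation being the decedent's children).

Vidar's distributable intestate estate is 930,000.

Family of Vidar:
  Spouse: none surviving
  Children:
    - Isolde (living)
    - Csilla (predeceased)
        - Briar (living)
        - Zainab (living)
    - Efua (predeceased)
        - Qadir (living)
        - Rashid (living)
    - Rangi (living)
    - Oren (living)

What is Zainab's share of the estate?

Zainab receives 93,000.

The entire 930,000 passes to the descendants.
That amount (930,000) is divided at the children's generation into 5 shares of 186,000. Isolde, Rangi, and Oren each take 186,000. The 2 shares of the deceased (Csilla and Efua) are combined into a pool of 372,000.
That pool (372,000) is divided at the grandchildren's generation equally among Briar, Zainab, Qadir, and Rashid: 93,000 each.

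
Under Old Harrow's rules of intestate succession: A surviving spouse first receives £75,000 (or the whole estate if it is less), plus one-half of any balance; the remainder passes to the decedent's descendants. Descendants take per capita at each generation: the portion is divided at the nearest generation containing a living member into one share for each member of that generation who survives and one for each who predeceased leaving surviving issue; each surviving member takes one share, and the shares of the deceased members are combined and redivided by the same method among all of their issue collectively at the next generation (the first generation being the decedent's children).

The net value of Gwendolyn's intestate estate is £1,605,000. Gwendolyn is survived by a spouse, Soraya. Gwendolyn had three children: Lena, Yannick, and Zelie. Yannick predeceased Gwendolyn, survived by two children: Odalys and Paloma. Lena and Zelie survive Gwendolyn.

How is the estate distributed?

Soraya first takes £75,000, leaving a balance of £1,530,000. Soraya then takes one-half of the balance (£765,000), for a total of £840,000. The remaining £765,000 passes to the descendants.
The descendants' portion (£765,000) is divided at the children's generation into 3 shares of £255,000. Lena and Zelie each take £255,000. The remaining share for the deceased Yannick (£255,000) is carried to the next generation.
That pool (£255,000) is divided at the grandchildren's generation equally among Odalys and Paloma: £127,500 each.

Soraya: £840,000; Lena: £255,000; Odalys: £127,500; Paloma: £127,500; Zelie: £255,000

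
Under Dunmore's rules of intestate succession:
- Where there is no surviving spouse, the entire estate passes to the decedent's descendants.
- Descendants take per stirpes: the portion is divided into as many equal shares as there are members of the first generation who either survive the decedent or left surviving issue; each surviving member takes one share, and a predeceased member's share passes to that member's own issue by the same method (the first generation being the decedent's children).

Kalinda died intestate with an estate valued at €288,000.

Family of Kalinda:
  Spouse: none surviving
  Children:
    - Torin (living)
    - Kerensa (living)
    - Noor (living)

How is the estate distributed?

Torin: €96,000; Kerensa: €96,000; Noor: €96,000

The entire €288,000 passes to the descendants.
That amount (€288,000) is divided into 3 shares of €96,000: Torin, Kerensa, and Noor each take €96,000.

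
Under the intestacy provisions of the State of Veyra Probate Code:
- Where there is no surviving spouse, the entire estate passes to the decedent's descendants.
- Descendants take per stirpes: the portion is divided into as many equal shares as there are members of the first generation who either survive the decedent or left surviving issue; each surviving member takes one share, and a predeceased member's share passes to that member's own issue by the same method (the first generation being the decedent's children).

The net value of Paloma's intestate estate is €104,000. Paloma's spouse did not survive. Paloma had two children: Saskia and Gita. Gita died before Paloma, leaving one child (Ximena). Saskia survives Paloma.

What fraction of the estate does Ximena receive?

Ximena receives 1/2 of the estate.

The entire €104,000 passes to the descendants.
That amount (€104,000) is divided into 2 shares of €52,000: Saskia takes €52,000; Gita's €52,000 share passes to Gita's issue.
Gita's share (€52,000) passes entirely to Ximena.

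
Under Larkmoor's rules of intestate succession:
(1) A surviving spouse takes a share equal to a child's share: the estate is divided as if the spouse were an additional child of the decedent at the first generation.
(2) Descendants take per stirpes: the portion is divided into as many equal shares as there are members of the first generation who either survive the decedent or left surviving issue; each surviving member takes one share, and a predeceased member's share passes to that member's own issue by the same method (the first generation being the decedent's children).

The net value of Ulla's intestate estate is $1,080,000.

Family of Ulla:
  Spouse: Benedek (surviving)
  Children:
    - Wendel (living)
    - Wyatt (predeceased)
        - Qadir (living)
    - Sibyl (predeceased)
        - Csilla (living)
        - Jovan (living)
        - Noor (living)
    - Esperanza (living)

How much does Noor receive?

Noor receives $72,000.

The spouse counts as an additional share at the children's level, so there are 5 primary shares of $216,000. Benedek takes one such share ($216,000).
The children's combined portion ($864,000) is divided into 4 shares of $216,000: Wendel and Esperanza each take $216,000; Wyatt's $216,000 share passes to Wyatt's issue; Sibyl's $216,000 share passes to Sibyl's issue.
Wyatt's share ($216,000) passes entirely to Qadir.
Sibyl's share ($216,000) is divided into 3 shares of $72,000: Csilla, Jovan, and Noor each take $72,000.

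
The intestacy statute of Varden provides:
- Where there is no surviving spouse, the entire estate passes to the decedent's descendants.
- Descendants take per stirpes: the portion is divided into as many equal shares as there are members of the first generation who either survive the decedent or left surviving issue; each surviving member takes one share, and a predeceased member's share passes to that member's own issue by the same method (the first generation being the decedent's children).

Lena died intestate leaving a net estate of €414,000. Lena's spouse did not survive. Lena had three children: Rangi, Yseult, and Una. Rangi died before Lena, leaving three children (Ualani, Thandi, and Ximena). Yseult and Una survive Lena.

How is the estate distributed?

The entire €414,000 passes to the descendants.
That amount (€414,000) is divided into 3 shares of €138,000: Yseult and Una each take €138,000; Rangi's €138,000 share passes to Rangi's issue.
Rangi's share (€138,000) is divided into 3 shares of €46,000: Ualani, Thandi, and Ximena each take €46,000.

Ualani: €46,000; Thandi: €46,000; Ximena: €46,000; Yseult: €138,000; Una: €138,000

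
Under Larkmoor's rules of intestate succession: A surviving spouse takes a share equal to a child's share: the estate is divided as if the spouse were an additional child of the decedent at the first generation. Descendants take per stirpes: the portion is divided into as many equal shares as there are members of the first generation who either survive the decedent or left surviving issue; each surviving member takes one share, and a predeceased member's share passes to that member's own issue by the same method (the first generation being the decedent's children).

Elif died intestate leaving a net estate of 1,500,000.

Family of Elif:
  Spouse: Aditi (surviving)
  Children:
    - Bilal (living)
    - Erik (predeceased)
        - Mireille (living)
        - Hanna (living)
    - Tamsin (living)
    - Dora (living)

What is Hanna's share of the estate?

Hanna receives 150,000.

The spouse counts as an additional share at the children's level, so there are 5 primary shares of 300,000. Aditi takes one such share (300,000).
The children's combined portion (1,200,000) is divided into 4 shares of 300,000: Bilal, Tamsin, and Dora each take 300,000; Erik's 300,000 share passes to Erik's issue.
Erik's share (300,000) is divided into 2 shares of 150,000: Mireille and Hanna each take 150,000.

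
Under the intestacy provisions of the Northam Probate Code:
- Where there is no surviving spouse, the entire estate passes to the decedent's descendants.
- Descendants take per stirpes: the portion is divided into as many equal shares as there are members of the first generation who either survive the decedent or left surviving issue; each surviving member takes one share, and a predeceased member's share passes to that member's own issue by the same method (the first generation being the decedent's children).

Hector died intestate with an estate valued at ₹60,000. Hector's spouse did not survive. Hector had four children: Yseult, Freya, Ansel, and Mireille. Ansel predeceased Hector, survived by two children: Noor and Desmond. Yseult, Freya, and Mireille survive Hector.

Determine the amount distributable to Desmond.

Desmond receives ₹7,500.

The entire ₹60,000 passes to the descendants.
That amount (₹60,000) is divided into 4 shares of ₹15,000: Yseult, Freya, and Mireille each take ₹15,000; Ansel's ₹15,000 share passes to Ansel's issue.
Ansel's share (₹15,000) is divided into 2 shares of ₹7,500: Noor and Desmond each take ₹7,500.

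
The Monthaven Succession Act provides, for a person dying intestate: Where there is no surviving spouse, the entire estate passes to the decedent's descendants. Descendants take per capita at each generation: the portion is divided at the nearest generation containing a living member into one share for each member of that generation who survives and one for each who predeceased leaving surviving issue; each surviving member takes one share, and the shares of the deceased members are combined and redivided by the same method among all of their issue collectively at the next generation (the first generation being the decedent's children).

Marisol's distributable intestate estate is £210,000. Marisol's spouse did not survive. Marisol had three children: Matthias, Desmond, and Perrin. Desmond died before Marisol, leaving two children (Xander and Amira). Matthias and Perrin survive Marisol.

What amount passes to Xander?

Xander receives £35,000.

The entire £210,000 passes to the descendants.
That amount (£210,000) is divided at the children's generation into 3 shares of £70,000. Matthias and Perrin each take £70,000. The remaining share for the deceased Desmond (£70,000) is carried to the next generation.
That pool (£70,000) is divided at the grandchildren's generation equally among Xander and Amira: £35,000 each.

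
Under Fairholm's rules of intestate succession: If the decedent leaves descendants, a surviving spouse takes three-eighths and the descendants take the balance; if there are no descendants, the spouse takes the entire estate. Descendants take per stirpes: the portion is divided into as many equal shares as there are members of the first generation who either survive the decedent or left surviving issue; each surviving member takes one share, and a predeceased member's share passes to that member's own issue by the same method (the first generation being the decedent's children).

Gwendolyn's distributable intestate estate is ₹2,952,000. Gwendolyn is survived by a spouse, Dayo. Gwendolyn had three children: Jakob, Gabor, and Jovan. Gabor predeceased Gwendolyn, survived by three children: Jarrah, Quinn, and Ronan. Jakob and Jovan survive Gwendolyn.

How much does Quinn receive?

Dayo takes three-eighths of ₹2,952,000 = ₹1,107,000. The remaining ₹1,845,000 passes to the descendants.
The descendants' portion (₹1,845,000) is divided into 3 shares of ₹615,000: Jakob and Jovan each take ₹615,000; Gabor's ₹615,000 share passes to Gabor's issue.
Gabor's share (₹615,000) is divided into 3 shares of ₹205,000: Jarrah, Quinn, and Ronan each take ₹205,000.

Quinn receives ₹205,000.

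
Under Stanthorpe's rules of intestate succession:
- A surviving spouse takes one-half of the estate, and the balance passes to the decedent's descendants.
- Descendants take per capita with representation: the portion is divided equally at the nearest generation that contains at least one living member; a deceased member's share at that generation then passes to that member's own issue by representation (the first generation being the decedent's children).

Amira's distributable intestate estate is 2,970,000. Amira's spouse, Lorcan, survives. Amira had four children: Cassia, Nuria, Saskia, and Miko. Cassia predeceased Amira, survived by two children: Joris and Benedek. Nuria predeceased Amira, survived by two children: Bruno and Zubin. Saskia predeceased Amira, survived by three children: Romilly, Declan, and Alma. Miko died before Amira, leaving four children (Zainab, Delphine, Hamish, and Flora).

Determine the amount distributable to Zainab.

Lorcan takes one-half of 2,970,000 = 1,485,000. The remaining 1,485,000 passes to the descendants.
No child survives, so the initial division is made at the grandchildren's generation.
The descendants' portion (1,485,000) is divided into 11 shares of 135,000: Joris, Benedek, Bruno, Zubin, Romilly, Declan, Alma, Zainab, Delphine, Hamish, and Flora each take 135,000.

Zainab receives 135,000.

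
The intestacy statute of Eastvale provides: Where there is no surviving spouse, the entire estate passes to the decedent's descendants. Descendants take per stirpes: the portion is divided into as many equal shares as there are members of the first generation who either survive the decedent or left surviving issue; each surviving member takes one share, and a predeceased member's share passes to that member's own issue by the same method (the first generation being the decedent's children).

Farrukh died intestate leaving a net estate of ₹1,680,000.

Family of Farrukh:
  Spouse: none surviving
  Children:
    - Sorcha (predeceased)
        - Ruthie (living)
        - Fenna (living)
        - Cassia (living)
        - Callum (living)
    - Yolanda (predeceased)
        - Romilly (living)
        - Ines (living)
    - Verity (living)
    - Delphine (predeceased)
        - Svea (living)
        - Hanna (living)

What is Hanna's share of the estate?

Hanna receives ₹210,000.

The entire ₹1,680,000 passes to the descendants.
That amount (₹1,680,000) is divided into 4 shares of ₹420,000: Verity takes ₹420,000; Sorcha's ₹420,000 share passes to Sorcha's issue; Yolanda's ₹420,000 share passes to Yolanda's issue; Delphine's ₹420,000 share passes to Delphine's issue.
Sorcha's share (₹420,000) is divided into 4 shares of ₹105,000: Ruthie, Fenna, Cassia, and Callum each take ₹105,000.
Yolanda's share (₹420,000) is divided into 2 shares of ₹210,000: Romilly and Ines each take ₹210,000.
Delphine's share (₹420,000) is divided into 2 shares of ₹210,000: Svea and Hanna each take ₹210,000.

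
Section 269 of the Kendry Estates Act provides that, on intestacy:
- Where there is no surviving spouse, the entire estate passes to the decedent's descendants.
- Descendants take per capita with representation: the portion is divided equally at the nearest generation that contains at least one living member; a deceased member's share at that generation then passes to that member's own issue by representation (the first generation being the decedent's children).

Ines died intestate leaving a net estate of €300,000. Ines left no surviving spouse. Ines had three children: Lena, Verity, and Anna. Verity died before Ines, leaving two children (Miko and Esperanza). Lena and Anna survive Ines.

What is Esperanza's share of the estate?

The entire €300,000 passes to the descendants.
That amount (€300,000) is divided into 3 shares of €100,000: Lena and Anna each take €100,000; Verity's €100,000 share passes to Verity's issue.
Verity's share (€100,000) is divided into 2 shares of €50,000: Miko and Esperanza each take €50,000.

Esperanza receives €50,000.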